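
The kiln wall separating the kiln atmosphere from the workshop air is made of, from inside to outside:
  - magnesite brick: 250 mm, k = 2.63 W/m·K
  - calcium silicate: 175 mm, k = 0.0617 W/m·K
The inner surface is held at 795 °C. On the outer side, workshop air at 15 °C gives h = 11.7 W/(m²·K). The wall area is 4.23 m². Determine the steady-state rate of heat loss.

Using the resistance-network approach (series):
R_magnesite brick = L/(kA) = 0.25/(2.63×4.23) = 0.02247 K/W
R_calcium silicate = L/(kA) = 0.175/(0.0617×4.23) = 0.6705 K/W
R_outer film = 1/(h_o·A) = 1/(11.7×4.23) = 0.02021 K/W
R_total = 0.7132 K/W
Q = ΔT / R_total = 780 / 0.7132

Q ≈ 1090 W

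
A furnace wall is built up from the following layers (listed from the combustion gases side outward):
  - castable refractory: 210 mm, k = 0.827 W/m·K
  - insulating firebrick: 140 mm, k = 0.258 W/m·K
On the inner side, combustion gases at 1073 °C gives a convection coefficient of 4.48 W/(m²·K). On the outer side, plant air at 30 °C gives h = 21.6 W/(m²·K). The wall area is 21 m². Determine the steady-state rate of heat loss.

Q ≈ 20500 W

Thermal resistances in series:
R_inner film = 1/(h_i·A) = 1/(4.48×21) = 0.01063 K/W
R_castable refractory = L/(kA) = 0.21/(0.827×21) = 0.01209 K/W
R_insulating firebrick = L/(kA) = 0.14/(0.258×21) = 0.02584 K/W
R_outer film = 1/(h_o·A) = 1/(21.6×21) = 0.002205 K/W
R_total = 0.05077 K/W
Q = ΔT / R_total = 1043 / 0.05077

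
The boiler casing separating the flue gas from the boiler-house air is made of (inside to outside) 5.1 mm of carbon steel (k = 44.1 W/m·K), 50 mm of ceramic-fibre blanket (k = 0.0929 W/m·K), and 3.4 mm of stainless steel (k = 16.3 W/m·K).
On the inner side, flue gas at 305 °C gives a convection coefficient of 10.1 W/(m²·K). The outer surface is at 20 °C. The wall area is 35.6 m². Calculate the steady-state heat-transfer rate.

Q ≈ 15900 W

Thermal resistances in series:
R_inner film = 1/(h_i·A) = 1/(10.1×35.6) = 0.002781 K/W
R_carbon steel = L/(kA) = 0.0051/(44.1×35.6) = 3.248×10^-6 K/W
R_ceramic-fibre blanket = L/(kA) = 0.05/(0.0929×35.6) = 0.01512 K/W
R_stainless steel = L/(kA) = 0.0034/(16.3×35.6) = 5.859×10^-6 K/W
R_total = 0.01791 K/W
Q = ΔT / R_total = 285 / 0.01791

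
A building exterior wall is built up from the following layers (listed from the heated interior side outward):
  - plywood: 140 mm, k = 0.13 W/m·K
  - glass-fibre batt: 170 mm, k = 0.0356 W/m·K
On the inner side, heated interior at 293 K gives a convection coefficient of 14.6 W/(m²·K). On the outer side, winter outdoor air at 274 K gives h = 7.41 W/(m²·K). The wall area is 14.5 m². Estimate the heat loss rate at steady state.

Q ≈ 45.5 W

Series thermal resistances:
R_inner film = 1/(h_i·A) = 1/(14.6×14.5) = 0.004724 K/W
R_plywood = L/(kA) = 0.14/(0.13×14.5) = 0.07427 K/W
R_glass-fibre batt = L/(kA) = 0.17/(0.0356×14.5) = 0.3293 K/W
R_outer film = 1/(h_o·A) = 1/(7.41×14.5) = 0.009307 K/W
R_total = 0.4176 K/W
Q = ΔT / R_total = 19 / 0.4176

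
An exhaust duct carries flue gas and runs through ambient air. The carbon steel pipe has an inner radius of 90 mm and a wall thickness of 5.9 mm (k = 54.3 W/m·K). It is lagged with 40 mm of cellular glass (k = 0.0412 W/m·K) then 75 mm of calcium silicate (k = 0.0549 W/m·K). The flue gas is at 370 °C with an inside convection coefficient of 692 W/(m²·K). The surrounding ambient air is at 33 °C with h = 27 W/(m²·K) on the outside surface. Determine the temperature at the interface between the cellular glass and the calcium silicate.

T ≈ 198 °C

Treating each annulus and film as a series resistance:
R_inner film = 1/(h_i·2πr₁L) = 1/(692×2π×0.09×1) = 0.002555 K/W
R_carbon steel pipe wall = ln(95.9/90)/(2π×54.3×1) = 1.861×10^-4 K/W
R_cellular glass = ln(135.9/95.9)/(2π×0.0412×1) = 1.347 K/W
R_calcium silicate = ln(210.9/135.9)/(2π×0.0549×1) = 1.274 K/W
R_outer film = 1/(h_o·2πr_oL) = 1/(27×2π×0.2109×1) = 0.02795 K/W
R_total = 2.651 K/W
Q = ΔT/R_total = 337/2.651
Q = 127 W/m
T_interface = T_inner − Q·ΣR(inner→interface) = 370 − 127×1.349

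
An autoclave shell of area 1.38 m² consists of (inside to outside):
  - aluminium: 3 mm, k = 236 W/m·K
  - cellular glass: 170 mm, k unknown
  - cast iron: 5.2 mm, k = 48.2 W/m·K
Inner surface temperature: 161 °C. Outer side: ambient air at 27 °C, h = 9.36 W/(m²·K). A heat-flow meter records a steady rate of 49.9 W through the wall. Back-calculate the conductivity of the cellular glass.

Thermal resistances in series:
R_aluminium = L/(kA) = 0.003/(236×1.38) = 9.211×10^-6 K/W
R_cast iron = L/(kA) = 0.0052/(48.2×1.38) = 7.818×10^-5 K/W
R_outer film = 1/(h_o·A) = 1/(9.36×1.38) = 0.07742 K/W
Sum of known resistances R_other = 0.07751 K/W
Total R = ΔT/Q = 134/49.9 = 2.685 K/W
R_cellular glass = R_total − R_other = 2.608 K/W
k = L/(R·A) = 0.17/(2.608×1.38)

k ≈ 0.0472 W/(m·K)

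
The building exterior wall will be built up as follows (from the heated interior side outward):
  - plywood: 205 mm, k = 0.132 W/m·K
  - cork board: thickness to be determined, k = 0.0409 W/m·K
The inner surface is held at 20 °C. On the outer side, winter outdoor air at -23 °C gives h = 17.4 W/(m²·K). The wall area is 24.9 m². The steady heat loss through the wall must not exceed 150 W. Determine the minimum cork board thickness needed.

L ≈ 226 mm

Treating each layer as a thermal resistance in series:
R_plywood = L/(kA) = 0.205/(0.132×24.9) = 0.06237 K/W
R_outer film = 1/(h_o·A) = 1/(17.4×24.9) = 0.002308 K/W
Sum of the known resistances R_other = 0.06468 K/W
Required total resistance R_tot = ΔT/Q_allow = 43/150 = 0.2867 K/W
R_cork board = R_tot − R_other = 0.222 K/W
L = R·k·A = 0.222×0.0409×24.9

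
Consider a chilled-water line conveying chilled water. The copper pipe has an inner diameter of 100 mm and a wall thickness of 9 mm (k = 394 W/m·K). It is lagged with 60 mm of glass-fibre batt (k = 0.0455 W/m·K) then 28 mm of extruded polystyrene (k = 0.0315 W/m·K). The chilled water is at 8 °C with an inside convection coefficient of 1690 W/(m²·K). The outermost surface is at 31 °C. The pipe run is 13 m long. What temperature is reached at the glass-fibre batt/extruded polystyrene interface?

T ≈ 24 °C

Radial resistances (cylindrical: R_cond = ln(r_o/r_i)/(2πkL), R_conv = 1/(h·2πrL)):
R_inner film = 1/(h_i·2πr₁L) = 1/(1690×2π×0.05×13) = 1.449×10^-4 K/W
R_copper pipe wall = ln(59/50)/(2π×394×13) = 5.143×10^-6 K/W
R_glass-fibre batt = ln(119/59)/(2π×0.0455×13) = 0.1888 K/W
R_extruded polystyrene = ln(147/119)/(2π×0.0315×13) = 0.08213 K/W
R_total = 0.2711 K/W
Q = ΔT/R_total = 23/0.2711
Q = 84.9 W
T_interface = T_inner + Q·ΣR(inner→interface) = 8 + 84.9×0.1889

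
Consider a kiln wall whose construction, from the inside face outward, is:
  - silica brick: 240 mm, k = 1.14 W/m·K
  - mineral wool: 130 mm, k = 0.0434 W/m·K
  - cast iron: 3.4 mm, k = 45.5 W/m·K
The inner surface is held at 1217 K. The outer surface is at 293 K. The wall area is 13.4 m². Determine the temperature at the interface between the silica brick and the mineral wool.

Using the resistance-network approach (series):
R_silica brick = L/(kA) = 0.24/(1.14×13.4) = 0.01571 K/W
R_mineral wool = L/(kA) = 0.13/(0.0434×13.4) = 0.2235 K/W
R_cast iron = L/(kA) = 0.0034/(45.5×13.4) = 5.577×10^-6 K/W
R_total = 0.2393 K/W;  Q = ΔT/R_total = 924/0.2393 = 3862 W
T_interface = T_inner − Q·ΣR(inner→interface) = 1217 − 3860×0.01571

T ≈ 1160 K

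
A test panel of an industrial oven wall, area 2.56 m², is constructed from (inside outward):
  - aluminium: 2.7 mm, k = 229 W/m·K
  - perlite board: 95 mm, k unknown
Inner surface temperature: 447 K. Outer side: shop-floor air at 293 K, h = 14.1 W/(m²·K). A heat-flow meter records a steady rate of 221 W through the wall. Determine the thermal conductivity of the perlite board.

Thermal resistances in series:
R_aluminium = L/(kA) = 0.0027/(229×2.56) = 4.606×10^-6 K/W
R_outer film = 1/(h_o·A) = 1/(14.1×2.56) = 0.0277 K/W
Sum of known resistances R_other = 0.02771 K/W
Total R = ΔT/Q = 154/221 = 0.6968 K/W
R_perlite board = R_total − R_other = 0.6691 K/W
k = L/(R·A) = 0.095/(0.6691×2.56)

k ≈ 0.0555 W/(m·K)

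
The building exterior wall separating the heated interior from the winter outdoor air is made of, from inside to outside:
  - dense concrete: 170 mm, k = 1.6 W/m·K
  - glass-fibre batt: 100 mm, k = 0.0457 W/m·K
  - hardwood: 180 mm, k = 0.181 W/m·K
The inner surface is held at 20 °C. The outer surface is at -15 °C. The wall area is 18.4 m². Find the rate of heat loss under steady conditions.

Model the wall as resistances in series:
R_dense concrete = L/(kA) = 0.17/(1.6×18.4) = 0.005774 K/W
R_glass-fibre batt = L/(kA) = 0.1/(0.0457×18.4) = 0.1189 K/W
R_hardwood = L/(kA) = 0.18/(0.181×18.4) = 0.05405 K/W
R_total = 0.1787 K/W
Q = ΔT / R_total = 35 / 0.1787

Q ≈ 196 W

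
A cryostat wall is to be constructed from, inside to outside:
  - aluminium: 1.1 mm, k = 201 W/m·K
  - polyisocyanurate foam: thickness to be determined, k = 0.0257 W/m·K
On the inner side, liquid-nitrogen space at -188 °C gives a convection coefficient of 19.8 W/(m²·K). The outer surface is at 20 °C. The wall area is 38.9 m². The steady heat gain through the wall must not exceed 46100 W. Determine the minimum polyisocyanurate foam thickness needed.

L ≈ 3.21 mm

Model the wall as resistances in series:
R_inner film = 1/(h_i·A) = 1/(19.8×38.9) = 0.001298 K/W
R_aluminium = L/(kA) = 0.0011/(201×38.9) = 1.407×10^-7 K/W
Sum of the known resistances R_other = 0.001298 K/W
Required total resistance R_tot = ΔT/Q_allow = 208/46100 = 0.004512 K/W
R_polyisocyanurate foam = R_tot − R_other = 0.003213 K/W
L = R·k·A = 0.003213×0.0257×38.9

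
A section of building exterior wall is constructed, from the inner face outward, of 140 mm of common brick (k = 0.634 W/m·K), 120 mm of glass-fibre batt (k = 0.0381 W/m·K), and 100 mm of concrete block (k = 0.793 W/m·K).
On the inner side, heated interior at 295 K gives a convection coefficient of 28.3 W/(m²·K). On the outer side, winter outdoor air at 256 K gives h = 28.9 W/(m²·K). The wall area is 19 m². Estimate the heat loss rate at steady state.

Q ≈ 208 W

Treating each layer as a thermal resistance in series:
R_inner film = 1/(h_i·A) = 1/(28.3×19) = 0.00186 K/W
R_common brick = L/(kA) = 0.14/(0.634×19) = 0.01162 K/W
R_glass-fibre batt = L/(kA) = 0.12/(0.0381×19) = 0.1658 K/W
R_concrete block = L/(kA) = 0.1/(0.793×19) = 0.006637 K/W
R_outer film = 1/(h_o·A) = 1/(28.9×19) = 0.001821 K/W
R_total = 0.1877 K/W
Q = ΔT / R_total = 39 / 0.1877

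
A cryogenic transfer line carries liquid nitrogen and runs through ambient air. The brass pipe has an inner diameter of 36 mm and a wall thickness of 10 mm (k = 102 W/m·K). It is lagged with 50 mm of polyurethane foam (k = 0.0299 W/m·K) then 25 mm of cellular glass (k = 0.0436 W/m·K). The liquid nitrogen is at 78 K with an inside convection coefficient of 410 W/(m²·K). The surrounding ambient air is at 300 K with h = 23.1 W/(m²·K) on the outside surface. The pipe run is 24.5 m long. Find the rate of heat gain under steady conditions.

Radial resistances (cylindrical: R_cond = ln(r_o/r_i)/(2πkL), R_conv = 1/(h·2πrL)):
R_inner film = 1/(h_i·2πr₁L) = 1/(410×2π×0.018×24.5) = 8.802×10^-4 K/W
R_brass pipe wall = ln(28/18)/(2π×102×24.5) = 2.814×10^-5 K/W
R_polyurethane foam = ln(78/28)/(2π×0.0299×24.5) = 0.2226 K/W
R_cellular glass = ln(103/78)/(2π×0.0436×24.5) = 0.04142 K/W
R_outer film = 1/(h_o·2πr_oL) = 1/(23.1×2π×0.103×24.5) = 0.00273 K/W
R_total = 0.2676 K/W
Q = ΔT/R_total = 222/0.2676

Q ≈ 829 W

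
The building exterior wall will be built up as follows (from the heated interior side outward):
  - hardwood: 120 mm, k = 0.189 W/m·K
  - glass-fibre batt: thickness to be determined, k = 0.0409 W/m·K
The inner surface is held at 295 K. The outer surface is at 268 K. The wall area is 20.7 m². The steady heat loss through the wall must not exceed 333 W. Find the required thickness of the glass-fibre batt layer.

L ≈ 42.7 mm

Thermal resistances in series:
R_hardwood = L/(kA) = 0.12/(0.189×20.7) = 0.03067 K/W
Sum of the known resistances R_other = 0.03067 K/W
Required total resistance R_tot = ΔT/Q_allow = 27/333 = 0.08108 K/W
R_glass-fibre batt = R_tot − R_other = 0.05041 K/W
L = R·k·A = 0.05041×0.0409×20.7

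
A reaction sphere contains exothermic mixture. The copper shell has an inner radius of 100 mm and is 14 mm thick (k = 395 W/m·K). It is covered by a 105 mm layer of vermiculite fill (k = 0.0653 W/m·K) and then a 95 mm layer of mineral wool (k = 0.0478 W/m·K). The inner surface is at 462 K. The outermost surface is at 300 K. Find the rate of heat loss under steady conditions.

Q ≈ 21.8 W

Radial (spherical) resistances in series:
R_copper shell = (1/0.1 − 1/0.114)/(4π×395) = 2.474×10^-4 K/W
R_vermiculite fill = (1/0.114 − 1/0.219)/(4π×0.0653) = 5.125 K/W
R_mineral wool = (1/0.219 − 1/0.314)/(4π×0.0478) = 2.3 K/W
R_total = 7.425 K/W
Q = ΔT/R_total = 162/7.425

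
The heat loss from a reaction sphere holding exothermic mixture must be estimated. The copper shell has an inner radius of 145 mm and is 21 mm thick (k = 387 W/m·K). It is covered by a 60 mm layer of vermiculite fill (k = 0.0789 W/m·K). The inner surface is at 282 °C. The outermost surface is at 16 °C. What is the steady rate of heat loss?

Spherical conduction: R = (1/r_in − 1/r_out)/(4πk) per layer; series-sum.
R_copper shell = (1/0.145 − 1/0.166)/(4π×387) = 1.794×10^-4 K/W
R_vermiculite fill = (1/0.166 − 1/0.226)/(4π×0.0789) = 1.613 K/W
R_total = 1.613 K/W
Q = ΔT/R_total = 266/1.613

Q ≈ 165 W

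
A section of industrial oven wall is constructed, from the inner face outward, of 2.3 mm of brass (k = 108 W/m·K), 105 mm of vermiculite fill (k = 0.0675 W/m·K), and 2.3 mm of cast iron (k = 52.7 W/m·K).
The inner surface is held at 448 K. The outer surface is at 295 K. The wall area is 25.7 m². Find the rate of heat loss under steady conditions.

Q ≈ 2530 W

Model the wall as resistances in series:
R_brass = L/(kA) = 0.0023/(108×25.7) = 8.286×10^-7 K/W
R_vermiculite fill = L/(kA) = 0.105/(0.0675×25.7) = 0.06053 K/W
R_cast iron = L/(kA) = 0.0023/(52.7×25.7) = 1.698×10^-6 K/W
R_total = 0.06053 K/W
Q = ΔT / R_total = 153 / 0.06053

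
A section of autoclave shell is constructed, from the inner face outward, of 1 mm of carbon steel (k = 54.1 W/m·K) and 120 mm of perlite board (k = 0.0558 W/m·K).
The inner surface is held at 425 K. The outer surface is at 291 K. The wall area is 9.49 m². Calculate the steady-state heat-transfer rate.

Thermal resistances in series:
R_carbon steel = L/(kA) = 0.001/(54.1×9.49) = 1.948×10^-6 K/W
R_perlite board = L/(kA) = 0.12/(0.0558×9.49) = 0.2266 K/W
R_total = 0.2266 K/W
Q = ΔT / R_total = 134 / 0.2266

Q ≈ 591 W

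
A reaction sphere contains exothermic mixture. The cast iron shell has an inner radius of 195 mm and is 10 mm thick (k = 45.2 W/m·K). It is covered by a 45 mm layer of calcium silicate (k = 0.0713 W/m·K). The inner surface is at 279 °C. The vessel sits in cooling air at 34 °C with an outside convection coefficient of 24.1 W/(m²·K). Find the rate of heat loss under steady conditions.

Q ≈ 237 W

For a spherical shell R = (1/r₁ − 1/r₂)/(4πk); film R = 1/(h·4πr²). In series:
R_cast iron shell = (1/0.195 − 1/0.205)/(4π×45.2) = 4.404×10^-4 K/W
R_calcium silicate = (1/0.205 − 1/0.25)/(4π×0.0713) = 0.98 K/W
R_outer film = 1/(h·4πr_o²) = 1/(24.1×4π×0.25²) = 0.05283 K/W
R_total = 1.033 K/W
Q = ΔT/R_total = 245/1.033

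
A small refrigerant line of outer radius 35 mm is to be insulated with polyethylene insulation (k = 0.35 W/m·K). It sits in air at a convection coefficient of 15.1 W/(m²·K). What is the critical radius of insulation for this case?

r_cr ≈ 23.2 mm

For a cylinder r_cr = k/h = 0.35/15.1
r_cr = 23.2 mm; since the bare radius (35 mm) is above r_cr, any added insulation will reduce heat loss.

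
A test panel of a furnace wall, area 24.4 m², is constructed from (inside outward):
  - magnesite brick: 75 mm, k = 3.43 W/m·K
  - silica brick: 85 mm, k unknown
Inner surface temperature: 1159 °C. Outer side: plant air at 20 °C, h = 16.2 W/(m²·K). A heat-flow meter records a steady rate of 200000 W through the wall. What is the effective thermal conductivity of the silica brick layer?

Series thermal resistances:
R_magnesite brick = L/(kA) = 0.075/(3.43×24.4) = 8.961×10^-4 K/W
R_outer film = 1/(h_o·A) = 1/(16.2×24.4) = 0.00253 K/W
Sum of known resistances R_other = 0.003426 K/W
Total R = ΔT/Q = 1139/200000 = 0.005695 K/W
R_silica brick = R_total − R_other = 0.002269 K/W
k = L/(R·A) = 0.085/(0.002269×24.4)

k ≈ 1.54 W/(m·K)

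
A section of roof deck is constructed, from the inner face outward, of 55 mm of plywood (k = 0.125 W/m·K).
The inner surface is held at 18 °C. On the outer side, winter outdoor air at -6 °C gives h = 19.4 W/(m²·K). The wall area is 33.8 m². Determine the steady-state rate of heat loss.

Series thermal resistances:
R_plywood = L/(kA) = 0.055/(0.125×33.8) = 0.01302 K/W
R_outer film = 1/(h_o·A) = 1/(19.4×33.8) = 0.001525 K/W
R_total = 0.01454 K/W
Q = ΔT / R_total = 24 / 0.01454

Q ≈ 1650 W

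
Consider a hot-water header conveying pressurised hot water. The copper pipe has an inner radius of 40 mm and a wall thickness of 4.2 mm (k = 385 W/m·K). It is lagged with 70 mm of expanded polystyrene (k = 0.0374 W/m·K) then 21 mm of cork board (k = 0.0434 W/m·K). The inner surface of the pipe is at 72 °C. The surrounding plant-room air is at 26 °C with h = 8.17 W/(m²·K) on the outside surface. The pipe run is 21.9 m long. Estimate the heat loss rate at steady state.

Treating each annulus and film as a series resistance:
R_copper pipe wall = ln(44.2/40)/(2π×385×21.9) = 1.885×10^-6 K/W
R_expanded polystyrene = ln(114.2/44.2)/(2π×0.0374×21.9) = 0.1844 K/W
R_cork board = ln(135.2/114.2)/(2π×0.0434×21.9) = 0.02827 K/W
R_outer film = 1/(h_o·2πr_oL) = 1/(8.17×2π×0.1352×21.9) = 0.006579 K/W
R_total = 0.2193 K/W
Q = ΔT/R_total = 46/0.2193

Q ≈ 210 W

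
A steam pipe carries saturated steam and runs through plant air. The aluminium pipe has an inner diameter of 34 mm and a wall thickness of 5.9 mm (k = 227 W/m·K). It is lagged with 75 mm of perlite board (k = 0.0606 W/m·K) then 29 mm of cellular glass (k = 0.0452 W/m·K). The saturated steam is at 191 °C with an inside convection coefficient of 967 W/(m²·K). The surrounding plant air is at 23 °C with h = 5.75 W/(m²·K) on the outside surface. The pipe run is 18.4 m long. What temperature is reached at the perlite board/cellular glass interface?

T ≈ 61.4 °C

Radial resistances (cylindrical: R_cond = ln(r_o/r_i)/(2πkL), R_conv = 1/(h·2πrL)):
R_inner film = 1/(h_i·2πr₁L) = 1/(967×2π×0.017×18.4) = 5.262×10^-4 K/W
R_aluminium pipe wall = ln(22.9/17)/(2π×227×18.4) = 1.135×10^-5 K/W
R_perlite board = ln(97.9/22.9)/(2π×0.0606×18.4) = 0.2074 K/W
R_cellular glass = ln(126.9/97.9)/(2π×0.0452×18.4) = 0.04965 K/W
R_outer film = 1/(h_o·2πr_oL) = 1/(5.75×2π×0.1269×18.4) = 0.01185 K/W
R_total = 0.2694 K/W
Q = ΔT/R_total = 168/0.2694
Q = 624 W
T_interface = T_inner − Q·ΣR(inner→interface) = 191 − 624×0.2079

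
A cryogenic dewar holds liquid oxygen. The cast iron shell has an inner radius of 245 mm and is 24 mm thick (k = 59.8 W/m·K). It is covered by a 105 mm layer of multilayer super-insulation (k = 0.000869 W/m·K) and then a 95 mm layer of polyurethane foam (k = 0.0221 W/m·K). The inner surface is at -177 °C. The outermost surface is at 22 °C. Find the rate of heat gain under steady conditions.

Q ≈ 2.04 W

For a spherical shell R = (1/r₁ − 1/r₂)/(4πk); film R = 1/(h·4πr²). In series:
R_cast iron shell = (1/0.245 − 1/0.269)/(4π×59.8) = 4.846×10^-4 K/W
R_multilayer super-insulation = (1/0.269 − 1/0.374)/(4π×0.000869) = 95.57 K/W
R_polyurethane foam = (1/0.374 − 1/0.469)/(4π×0.0221) = 1.95 K/W
R_total = 97.52 K/W
Q = ΔT/R_total = 199/97.52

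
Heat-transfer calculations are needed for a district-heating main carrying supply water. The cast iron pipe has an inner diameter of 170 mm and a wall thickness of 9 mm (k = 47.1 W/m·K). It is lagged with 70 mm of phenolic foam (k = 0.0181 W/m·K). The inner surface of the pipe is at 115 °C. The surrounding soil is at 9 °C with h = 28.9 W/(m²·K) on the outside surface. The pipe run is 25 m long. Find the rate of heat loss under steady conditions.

For a radial system each layer contributes R = ln(r_out/r_in)/(2πkL); films add R = 1/(hA).
R_cast iron pipe wall = ln(94/85)/(2π×47.1×25) = 1.36×10^-5 K/W
R_phenolic foam = ln(164/94)/(2π×0.0181×25) = 0.1958 K/W
R_outer film = 1/(h_o·2πr_oL) = 1/(28.9×2π×0.164×25) = 0.001343 K/W
R_total = 0.1971 K/W
Q = ΔT/R_total = 106/0.1971

Q ≈ 538 W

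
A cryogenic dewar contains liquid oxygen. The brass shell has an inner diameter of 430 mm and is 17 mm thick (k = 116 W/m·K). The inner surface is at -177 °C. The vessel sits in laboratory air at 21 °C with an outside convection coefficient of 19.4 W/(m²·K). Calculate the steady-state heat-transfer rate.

For a spherical shell R = (1/r₁ − 1/r₂)/(4πk); film R = 1/(h·4πr²). In series:
R_brass shell = (1/0.215 − 1/0.232)/(4π×116) = 2.338×10^-4 K/W
R_outer film = 1/(h·4πr_o²) = 1/(19.4×4π×0.232²) = 0.07621 K/W
R_total = 0.07644 K/W
Q = ΔT/R_total = 198/0.07644

Q ≈ 2590 W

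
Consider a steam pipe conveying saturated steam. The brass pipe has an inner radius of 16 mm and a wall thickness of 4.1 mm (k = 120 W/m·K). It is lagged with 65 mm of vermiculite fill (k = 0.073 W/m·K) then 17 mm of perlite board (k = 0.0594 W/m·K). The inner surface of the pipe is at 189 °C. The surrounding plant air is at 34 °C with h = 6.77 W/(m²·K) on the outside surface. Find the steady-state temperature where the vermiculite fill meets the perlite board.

Treating each annulus and film as a series resistance:
R_brass pipe wall = ln(20.1/16)/(2π×120×1) = 3.026×10^-4 K/W
R_vermiculite fill = ln(85.1/20.1)/(2π×0.073×1) = 3.146 K/W
R_perlite board = ln(102.1/85.1)/(2π×0.0594×1) = 0.488 K/W
R_outer film = 1/(h_o·2πr_oL) = 1/(6.77×2π×0.1021×1) = 0.2303 K/W
R_total = 3.865 K/W
Q = ΔT/R_total = 155/3.865
Q = 40.1 W/m
T_interface = T_inner − Q·ΣR(inner→interface) = 189 − 40.1×3.147

T ≈ 62.8 °C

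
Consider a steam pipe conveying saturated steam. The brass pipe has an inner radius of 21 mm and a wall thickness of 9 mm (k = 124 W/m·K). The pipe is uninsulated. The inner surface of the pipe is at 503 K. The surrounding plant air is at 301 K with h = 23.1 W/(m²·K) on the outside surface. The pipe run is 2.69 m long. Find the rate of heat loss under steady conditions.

For a radial system each layer contributes R = ln(r_out/r_in)/(2πkL); films add R = 1/(hA).
R_brass pipe wall = ln(30/21)/(2π×124×2.69) = 1.702×10^-4 K/W
R_outer film = 1/(h_o·2πr_oL) = 1/(23.1×2π×0.03×2.69) = 0.08538 K/W
R_total = 0.08555 K/W
Q = ΔT/R_total = 202/0.08555

Q ≈ 2360 W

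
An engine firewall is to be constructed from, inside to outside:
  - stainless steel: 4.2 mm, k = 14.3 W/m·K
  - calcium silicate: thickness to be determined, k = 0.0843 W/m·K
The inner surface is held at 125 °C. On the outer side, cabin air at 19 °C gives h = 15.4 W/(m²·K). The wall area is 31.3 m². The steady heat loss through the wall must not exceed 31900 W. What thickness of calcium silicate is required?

L ≈ 3.27 mm

Treating each layer as a thermal resistance in series:
R_stainless steel = L/(kA) = 0.0042/(14.3×31.3) = 9.384×10^-6 K/W
R_outer film = 1/(h_o·A) = 1/(15.4×31.3) = 0.002075 K/W
Sum of the known resistances R_other = 0.002084 K/W
Required total resistance R_tot = ΔT/Q_allow = 106/31900 = 0.003323 K/W
R_calcium silicate = R_tot − R_other = 0.001239 K/W
L = R·k·A = 0.001239×0.0843×31.3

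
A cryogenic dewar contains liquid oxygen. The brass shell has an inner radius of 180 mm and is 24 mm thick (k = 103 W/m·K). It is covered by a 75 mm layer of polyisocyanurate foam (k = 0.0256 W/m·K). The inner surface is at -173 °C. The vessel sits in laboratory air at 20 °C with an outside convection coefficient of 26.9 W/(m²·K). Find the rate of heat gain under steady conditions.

Spherical conduction: R = (1/r_in − 1/r_out)/(4πk) per layer; series-sum.
R_brass shell = (1/0.18 − 1/0.204)/(4π×103) = 5.05×10^-4 K/W
R_polyisocyanurate foam = (1/0.204 − 1/0.279)/(4π×0.0256) = 4.096 K/W
R_outer film = 1/(h·4πr_o²) = 1/(26.9×4π×0.279²) = 0.038 K/W
R_total = 4.135 K/W
Q = ΔT/R_total = 193/4.135

Q ≈ 46.7 W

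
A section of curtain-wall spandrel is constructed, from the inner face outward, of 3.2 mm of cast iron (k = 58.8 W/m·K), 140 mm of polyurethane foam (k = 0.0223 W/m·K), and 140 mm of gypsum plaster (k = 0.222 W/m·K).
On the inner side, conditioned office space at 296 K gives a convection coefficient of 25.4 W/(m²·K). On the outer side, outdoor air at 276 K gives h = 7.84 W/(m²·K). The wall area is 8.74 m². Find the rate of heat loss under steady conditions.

Using the resistance-network approach (series):
R_inner film = 1/(h_i·A) = 1/(25.4×8.74) = 0.004505 K/W
R_cast iron = L/(kA) = 0.0032/(58.8×8.74) = 6.227×10^-6 K/W
R_polyurethane foam = L/(kA) = 0.14/(0.0223×8.74) = 0.7183 K/W
R_gypsum plaster = L/(kA) = 0.14/(0.222×8.74) = 0.07215 K/W
R_outer film = 1/(h_o·A) = 1/(7.84×8.74) = 0.01459 K/W
R_total = 0.8096 K/W
Q = ΔT / R_total = 20 / 0.8096

Q ≈ 24.7 W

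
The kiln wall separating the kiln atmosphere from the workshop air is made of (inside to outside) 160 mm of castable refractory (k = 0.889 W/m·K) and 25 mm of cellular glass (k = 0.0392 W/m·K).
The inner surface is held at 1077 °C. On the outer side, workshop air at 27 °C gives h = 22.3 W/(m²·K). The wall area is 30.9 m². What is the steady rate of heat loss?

Q ≈ 37600 W

Using the resistance-network approach (series):
R_castable refractory = L/(kA) = 0.16/(0.889×30.9) = 0.005825 K/W
R_cellular glass = L/(kA) = 0.025/(0.0392×30.9) = 0.02064 K/W
R_outer film = 1/(h_o·A) = 1/(22.3×30.9) = 0.001451 K/W
R_total = 0.02792 K/W
Q = ΔT / R_total = 1050 / 0.02792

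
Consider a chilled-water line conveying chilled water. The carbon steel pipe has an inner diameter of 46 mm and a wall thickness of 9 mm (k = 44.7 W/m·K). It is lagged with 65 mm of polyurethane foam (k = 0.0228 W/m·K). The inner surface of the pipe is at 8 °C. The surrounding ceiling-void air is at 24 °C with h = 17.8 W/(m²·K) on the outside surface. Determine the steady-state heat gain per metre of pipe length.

Treating each annulus and film as a series resistance:
R_carbon steel pipe wall = ln(32/23)/(2π×44.7×1) = 0.001176 K/W
R_polyurethane foam = ln(97/32)/(2π×0.0228×1) = 7.741 K/W
R_outer film = 1/(h_o·2πr_oL) = 1/(17.8×2π×0.097×1) = 0.09218 K/W
R_total = 7.835 K/W
Q = ΔT/R_total = 16/7.835

q′ ≈ 2.04 W/m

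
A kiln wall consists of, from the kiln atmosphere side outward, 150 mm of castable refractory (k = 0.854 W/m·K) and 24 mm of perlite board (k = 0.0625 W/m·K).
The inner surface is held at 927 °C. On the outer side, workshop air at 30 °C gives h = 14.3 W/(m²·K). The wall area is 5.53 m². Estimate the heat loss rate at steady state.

Q ≈ 7880 W

Model the wall as resistances in series:
R_castable refractory = L/(kA) = 0.15/(0.854×5.53) = 0.03176 K/W
R_perlite board = L/(kA) = 0.024/(0.0625×5.53) = 0.06944 K/W
R_outer film = 1/(h_o·A) = 1/(14.3×5.53) = 0.01265 K/W
R_total = 0.1138 K/W
Q = ΔT / R_total = 897 / 0.1138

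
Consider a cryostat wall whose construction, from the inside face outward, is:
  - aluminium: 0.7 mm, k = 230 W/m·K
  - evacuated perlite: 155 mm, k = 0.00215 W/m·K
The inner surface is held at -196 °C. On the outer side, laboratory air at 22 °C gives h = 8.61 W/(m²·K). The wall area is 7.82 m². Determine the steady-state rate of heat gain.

Series thermal resistances:
R_aluminium = L/(kA) = 0.0007/(230×7.82) = 3.892×10^-7 K/W
R_evacuated perlite = L/(kA) = 0.155/(0.00215×7.82) = 9.219 K/W
R_outer film = 1/(h_o·A) = 1/(8.61×7.82) = 0.01485 K/W
R_total = 9.234 K/W
Q = ΔT / R_total = 218 / 9.234

Q ≈ 23.6 W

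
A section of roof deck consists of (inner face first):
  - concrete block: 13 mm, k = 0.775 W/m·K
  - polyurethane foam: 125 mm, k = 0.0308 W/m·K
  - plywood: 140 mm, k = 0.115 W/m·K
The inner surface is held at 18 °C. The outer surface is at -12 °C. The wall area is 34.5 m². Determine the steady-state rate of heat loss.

Using the resistance-network approach (series):
R_concrete block = L/(kA) = 0.013/(0.775×34.5) = 4.862×10^-4 K/W
R_polyurethane foam = L/(kA) = 0.125/(0.0308×34.5) = 0.1176 K/W
R_plywood = L/(kA) = 0.14/(0.115×34.5) = 0.03529 K/W
R_total = 0.1534 K/W
Q = ΔT / R_total = 30 / 0.1534

Q ≈ 196 W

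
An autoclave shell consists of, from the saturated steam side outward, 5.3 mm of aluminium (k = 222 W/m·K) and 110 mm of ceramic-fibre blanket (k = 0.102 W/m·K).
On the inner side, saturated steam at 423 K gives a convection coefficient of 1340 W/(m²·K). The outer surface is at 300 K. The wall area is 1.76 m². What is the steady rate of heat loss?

Model the wall as resistances in series:
R_inner film = 1/(h_i·A) = 1/(1340×1.76) = 4.24×10^-4 K/W
R_aluminium = L/(kA) = 0.0053/(222×1.76) = 1.356×10^-5 K/W
R_ceramic-fibre blanket = L/(kA) = 0.11/(0.102×1.76) = 0.6127 K/W
R_total = 0.6132 K/W
Q = ΔT / R_total = 123 / 0.6132

Q ≈ 201 W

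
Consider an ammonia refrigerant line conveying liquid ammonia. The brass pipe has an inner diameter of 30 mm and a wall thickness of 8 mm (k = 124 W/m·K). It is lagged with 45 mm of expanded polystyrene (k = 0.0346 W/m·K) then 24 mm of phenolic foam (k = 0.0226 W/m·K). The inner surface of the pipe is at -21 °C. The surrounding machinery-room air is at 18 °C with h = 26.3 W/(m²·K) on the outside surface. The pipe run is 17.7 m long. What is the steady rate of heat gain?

Q ≈ 96.1 W

Cylindrical conduction, so R = ln(r₂/r₁)/(2πkL) per layer, in series:
R_brass pipe wall = ln(23/15)/(2π×124×17.7) = 3.1×10^-5 K/W
R_expanded polystyrene = ln(68/23)/(2π×0.0346×17.7) = 0.2817 K/W
R_phenolic foam = ln(92/68)/(2π×0.0226×17.7) = 0.1203 K/W
R_outer film = 1/(h_o·2πr_oL) = 1/(26.3×2π×0.092×17.7) = 0.003716 K/W
R_total = 0.4057 K/W
Q = ΔT/R_total = 39/0.4057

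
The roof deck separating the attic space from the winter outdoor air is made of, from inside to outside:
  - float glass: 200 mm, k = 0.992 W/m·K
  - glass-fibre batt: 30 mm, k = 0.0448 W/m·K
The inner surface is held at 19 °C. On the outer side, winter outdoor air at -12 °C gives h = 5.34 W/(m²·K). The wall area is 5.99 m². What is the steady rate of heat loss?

Q ≈ 175 W

Model the wall as resistances in series:
R_float glass = L/(kA) = 0.2/(0.992×5.99) = 0.03366 K/W
R_glass-fibre batt = L/(kA) = 0.03/(0.0448×5.99) = 0.1118 K/W
R_outer film = 1/(h_o·A) = 1/(5.34×5.99) = 0.03126 K/W
R_total = 0.1767 K/W
Q = ΔT / R_total = 31 / 0.1767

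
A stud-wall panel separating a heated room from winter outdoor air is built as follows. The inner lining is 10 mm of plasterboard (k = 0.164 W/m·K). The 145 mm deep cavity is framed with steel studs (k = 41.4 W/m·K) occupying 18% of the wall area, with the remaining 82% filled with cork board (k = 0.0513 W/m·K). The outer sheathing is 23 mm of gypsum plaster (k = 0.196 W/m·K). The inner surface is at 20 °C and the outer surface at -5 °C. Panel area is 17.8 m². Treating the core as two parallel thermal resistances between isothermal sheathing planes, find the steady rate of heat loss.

Q ≈ 2250 W

Sheathing layers in series; stud and cavity paths in parallel between them.
R_inner = 0.01/(0.164×17.8) = 0.003426 K/W
R_stud  = 0.145/(41.4×0.18×17.8) = 0.001093 K/W
R_cav   = 0.145/(0.0513×0.82×17.8) = 0.1936 K/W
1/R_core = 1/R_stud + 1/R_cav → R_core = 0.001087 K/W
R_outer = 0.023/(0.196×17.8) = 0.006593 K/W
R_total = 0.01111 K/W
Q = ΔT/R_total = 25/0.01111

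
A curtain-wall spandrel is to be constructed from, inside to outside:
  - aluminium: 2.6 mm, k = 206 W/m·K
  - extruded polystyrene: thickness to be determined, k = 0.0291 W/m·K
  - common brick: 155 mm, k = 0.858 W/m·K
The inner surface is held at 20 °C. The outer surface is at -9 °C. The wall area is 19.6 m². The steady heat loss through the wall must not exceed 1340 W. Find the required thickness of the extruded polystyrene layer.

Model the wall as resistances in series:
R_aluminium = L/(kA) = 0.0026/(206×19.6) = 6.439×10^-7 K/W
R_common brick = L/(kA) = 0.155/(0.858×19.6) = 0.009217 K/W
Sum of the known resistances R_other = 0.009218 K/W
Required total resistance R_tot = ΔT/Q_allow = 29/1340 = 0.02164 K/W
R_extruded polystyrene = R_tot − R_other = 0.01242 K/W
L = R·k·A = 0.01242×0.0291×19.6

L ≈ 7.09 mm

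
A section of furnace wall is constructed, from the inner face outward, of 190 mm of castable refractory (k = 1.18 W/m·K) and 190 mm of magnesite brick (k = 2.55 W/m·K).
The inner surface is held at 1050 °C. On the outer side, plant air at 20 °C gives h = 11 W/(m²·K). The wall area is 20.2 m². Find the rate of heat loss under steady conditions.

Q ≈ 63700 W

Treating each layer as a thermal resistance in series:
R_castable refractory = L/(kA) = 0.19/(1.18×20.2) = 0.007971 K/W
R_magnesite brick = L/(kA) = 0.19/(2.55×20.2) = 0.003689 K/W
R_outer film = 1/(h_o·A) = 1/(11×20.2) = 0.0045 K/W
R_total = 0.01616 K/W
Q = ΔT / R_total = 1030 / 0.01616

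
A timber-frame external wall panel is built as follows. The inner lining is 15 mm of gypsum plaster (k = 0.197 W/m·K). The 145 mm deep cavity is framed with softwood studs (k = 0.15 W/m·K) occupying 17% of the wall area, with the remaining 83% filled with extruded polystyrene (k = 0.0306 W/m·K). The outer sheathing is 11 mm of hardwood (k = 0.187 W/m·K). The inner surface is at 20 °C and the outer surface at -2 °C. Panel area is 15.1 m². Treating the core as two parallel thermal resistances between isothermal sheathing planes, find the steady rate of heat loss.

Q ≈ 111 W

Sheathing layers in series; stud and cavity paths in parallel between them.
R_inner = 0.015/(0.197×15.1) = 0.005043 K/W
R_stud  = 0.145/(0.15×0.17×15.1) = 0.3766 K/W
R_cav   = 0.145/(0.0306×0.83×15.1) = 0.3781 K/W
1/R_core = 1/R_stud + 1/R_cav → R_core = 0.1887 K/W
R_outer = 0.011/(0.187×15.1) = 0.003896 K/W
R_total = 0.1976 K/W
Q = ΔT/R_total = 22/0.1976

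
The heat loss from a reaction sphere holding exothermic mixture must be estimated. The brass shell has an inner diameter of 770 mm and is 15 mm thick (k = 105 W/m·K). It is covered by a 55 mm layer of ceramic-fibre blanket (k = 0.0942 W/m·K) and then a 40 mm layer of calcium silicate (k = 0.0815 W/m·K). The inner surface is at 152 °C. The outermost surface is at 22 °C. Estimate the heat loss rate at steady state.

Radial (spherical) resistances in series:
R_brass shell = (1/0.385 − 1/0.4)/(4π×105) = 7.382×10^-5 K/W
R_ceramic-fibre blanket = (1/0.4 − 1/0.455)/(4π×0.0942) = 0.2553 K/W
R_calcium silicate = (1/0.455 − 1/0.495)/(4π×0.0815) = 0.1734 K/W
R_total = 0.4288 K/W
Q = ΔT/R_total = 130/0.4288

Q ≈ 303 W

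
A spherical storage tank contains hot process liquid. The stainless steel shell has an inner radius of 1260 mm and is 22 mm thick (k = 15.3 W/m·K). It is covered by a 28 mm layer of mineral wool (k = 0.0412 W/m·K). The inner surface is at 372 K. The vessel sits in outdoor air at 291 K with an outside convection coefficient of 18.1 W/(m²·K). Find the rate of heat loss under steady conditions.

Q ≈ 2330 W

For a spherical shell R = (1/r₁ − 1/r₂)/(4πk); film R = 1/(h·4πr²). In series:
R_stainless steel shell = (1/1.26 − 1/1.282)/(4π×15.3) = 7.084×10^-5 K/W
R_mineral wool = (1/1.282 − 1/1.31)/(4π×0.0412) = 0.0322 K/W
R_outer film = 1/(h·4πr_o²) = 1/(18.1×4π×1.31²) = 0.002562 K/W
R_total = 0.03484 K/W
Q = ΔT/R_total = 81/0.03484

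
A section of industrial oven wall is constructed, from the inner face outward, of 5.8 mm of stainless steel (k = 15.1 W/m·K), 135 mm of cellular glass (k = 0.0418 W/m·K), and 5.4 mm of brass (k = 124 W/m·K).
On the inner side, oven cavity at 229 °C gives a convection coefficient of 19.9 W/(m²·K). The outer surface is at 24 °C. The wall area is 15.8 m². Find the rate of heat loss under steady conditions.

Treating each layer as a thermal resistance in series:
R_inner film = 1/(h_i·A) = 1/(19.9×15.8) = 0.00318 K/W
R_stainless steel = L/(kA) = 0.0058/(15.1×15.8) = 2.431×10^-5 K/W
R_cellular glass = L/(kA) = 0.135/(0.0418×15.8) = 0.2044 K/W
R_brass = L/(kA) = 0.0054/(124×15.8) = 2.756×10^-6 K/W
R_total = 0.2076 K/W
Q = ΔT / R_total = 205 / 0.2076

Q ≈ 987 W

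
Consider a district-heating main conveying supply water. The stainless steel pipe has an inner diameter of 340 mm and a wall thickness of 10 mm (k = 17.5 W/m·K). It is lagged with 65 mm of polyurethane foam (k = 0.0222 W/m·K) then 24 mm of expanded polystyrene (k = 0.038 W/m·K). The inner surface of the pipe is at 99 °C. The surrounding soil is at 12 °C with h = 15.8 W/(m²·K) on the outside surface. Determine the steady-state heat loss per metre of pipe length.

Cylindrical conduction, so R = ln(r₂/r₁)/(2πkL) per layer, in series:
R_stainless steel pipe wall = ln(180/170)/(2π×17.5×1) = 5.198×10^-4 K/W
R_polyurethane foam = ln(245/180)/(2π×0.0222×1) = 2.21 K/W
R_expanded polystyrene = ln(269/245)/(2π×0.038×1) = 0.3914 K/W
R_outer film = 1/(h_o·2πr_oL) = 1/(15.8×2π×0.269×1) = 0.03745 K/W
R_total = 2.64 K/W
Q = ΔT/R_total = 87/2.64

q′ ≈ 33 W/m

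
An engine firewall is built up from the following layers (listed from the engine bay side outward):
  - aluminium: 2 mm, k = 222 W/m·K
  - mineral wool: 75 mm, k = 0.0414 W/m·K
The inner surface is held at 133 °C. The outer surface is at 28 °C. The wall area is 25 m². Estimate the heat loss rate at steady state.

Thermal resistances in series:
R_aluminium = L/(kA) = 0.002/(222×25) = 3.604×10^-7 K/W
R_mineral wool = L/(kA) = 0.075/(0.0414×25) = 0.07246 K/W
R_total = 0.07246 K/W
Q = ΔT / R_total = 105 / 0.07246

Q ≈ 1450 W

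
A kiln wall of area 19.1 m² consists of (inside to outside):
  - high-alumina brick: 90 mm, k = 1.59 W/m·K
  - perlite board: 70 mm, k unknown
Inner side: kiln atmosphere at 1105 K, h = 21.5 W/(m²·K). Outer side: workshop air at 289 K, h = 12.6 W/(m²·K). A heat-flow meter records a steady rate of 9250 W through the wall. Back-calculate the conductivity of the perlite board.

Thermal resistances in series:
R_inner film = 1/(h_i·A) = 1/(21.5×19.1) = 0.002435 K/W
R_high-alumina brick = L/(kA) = 0.09/(1.59×19.1) = 0.002964 K/W
R_outer film = 1/(h_o·A) = 1/(12.6×19.1) = 0.004155 K/W
Sum of known resistances R_other = 0.009554 K/W
Total R = ΔT/Q = 816/9250 = 0.08822 K/W
R_perlite board = R_total − R_other = 0.07866 K/W
k = L/(R·A) = 0.07/(0.07866×19.1)

k ≈ 0.0466 W/(m·K)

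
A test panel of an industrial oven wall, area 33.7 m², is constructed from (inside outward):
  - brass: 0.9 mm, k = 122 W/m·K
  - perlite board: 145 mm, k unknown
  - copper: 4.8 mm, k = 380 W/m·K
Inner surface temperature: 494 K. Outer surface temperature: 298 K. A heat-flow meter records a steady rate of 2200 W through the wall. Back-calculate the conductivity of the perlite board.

Treating each layer as a thermal resistance in series:
R_brass = L/(kA) = 0.0009/(122×33.7) = 2.189×10^-7 K/W
R_copper = L/(kA) = 0.0048/(380×33.7) = 3.748×10^-7 K/W
Sum of known resistances R_other = 5.937×10^-7 K/W
Total R = ΔT/Q = 196/2200 = 0.08909 K/W
R_perlite board = R_total − R_other = 0.08909 K/W
k = L/(R·A) = 0.145/(0.08909×33.7)

k ≈ 0.0483 W/(m·K)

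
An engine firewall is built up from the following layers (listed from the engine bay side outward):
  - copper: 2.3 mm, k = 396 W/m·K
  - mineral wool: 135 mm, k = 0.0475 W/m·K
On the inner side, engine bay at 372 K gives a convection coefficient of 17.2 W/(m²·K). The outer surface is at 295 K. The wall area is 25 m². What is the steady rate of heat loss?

Q ≈ 664 W

Thermal resistances in series:
R_inner film = 1/(h_i·A) = 1/(17.2×25) = 0.002326 K/W
R_copper = L/(kA) = 0.0023/(396×25) = 2.323×10^-7 K/W
R_mineral wool = L/(kA) = 0.135/(0.0475×25) = 0.1137 K/W
R_total = 0.116 K/W
Q = ΔT / R_total = 77 / 0.116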